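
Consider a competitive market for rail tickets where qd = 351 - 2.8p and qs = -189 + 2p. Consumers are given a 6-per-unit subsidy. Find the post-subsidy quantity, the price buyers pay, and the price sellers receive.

Pre-subsidy: 351 - 2.8p = -189 + 2p gives p* = 112.5, q* = 36.
With the rebate, buyers effectively pay pb = ps − 6, where ps is the price sellers receive.
Demand in terms of ps becomes qd = 351 − 2.8(ps − 6) = 367.8 - 2.8ps. Setting this equal to supply: 367.8 - 2.8ps = -189 + 2ps, so ps = 116.
Buyers pay pb = 116 − 6 = 110; q' = -189 + 2·116 = 43.

q' = 43; buyers pay 110; sellers receive 116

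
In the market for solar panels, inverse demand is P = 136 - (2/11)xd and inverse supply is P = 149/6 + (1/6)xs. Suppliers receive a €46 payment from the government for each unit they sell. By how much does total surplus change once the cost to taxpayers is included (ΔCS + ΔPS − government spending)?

Net change in total surplus = -€3036

Pre-subsidy: 136 - (2/11)x = 149/6 + (1/6)x gives x* = 319 and P* = 78.
With the subsidy, sellers receive Ps = Pb + 46 for each unit, where Pb is the price buyers pay.
On the curves, Pb = 136 - (2/11)x and Ps = 149/6 + (1/6)x; the wedge Ps − Pb = 46 gives 149/6 + (1/6)x − (136 - (2/11)x) = 46, so x' = 451.
Then Pb = 136 − (2/11)·451 = 54 and Ps = 149/6 + (1/6)·451 = 100.
ΔCS = ½(319 + 451)(78 − 54) = 9240; ΔPS = ½(319 + 451)(100 − 78) = 8470.
Government spending = 46 × 451 = 20746.
Net change = 9240 + 8470 − 20746 = -3036. The loss equals the DWL triangle ½·46·132.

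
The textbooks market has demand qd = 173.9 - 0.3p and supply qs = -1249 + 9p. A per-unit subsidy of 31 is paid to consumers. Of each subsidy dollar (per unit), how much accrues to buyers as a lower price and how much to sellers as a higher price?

Buyers gain 30 per unit; sellers gain 1 per unit

Pre-subsidy: 173.9 - 0.3p = -1249 + 9p gives p* = 153, q* = 128.
With the rebate, buyers effectively pay pb = ps − 31, where ps is the price sellers receive.
Demand in terms of ps becomes qd = 173.9 − 0.3(ps − 31) = 183.2 - 0.3ps. Setting this equal to supply: 183.2 - 0.3ps = -1249 + 9ps, so ps = 154.
Buyers pay pb = 154 − 31 = 123; q' = -1249 + 9·154 = 137.
Buyers' price falls by p* − pb = 153 − 123 = 30; sellers' price rises by ps − p* = 154 − 153 = 1.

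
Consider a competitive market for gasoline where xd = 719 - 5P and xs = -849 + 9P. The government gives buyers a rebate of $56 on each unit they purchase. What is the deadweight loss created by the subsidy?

Deadweight loss = $5040

Pre-subsidy: 719 - 5P = -849 + 9P gives P* = 112, x* = 159.
With the rebate, buyers effectively pay Pb = Ps − 56, where Ps is the price sellers receive.
Demand in terms of Ps becomes xd = 719 − 5(Ps − 56) = 999 - 5Ps. Setting this equal to supply: 999 - 5Ps = -849 + 9Ps, so Ps = 132.
Buyers pay Pb = 132 − 56 = 76; x' = -849 + 9·132 = 339.
The subsidy expands output by 339 − 159 = 180 past the efficient level; on those units the gap between marginal cost and willingness to pay runs from 0 up to 56.
DWL = ½ × 56 × 180 = 5040.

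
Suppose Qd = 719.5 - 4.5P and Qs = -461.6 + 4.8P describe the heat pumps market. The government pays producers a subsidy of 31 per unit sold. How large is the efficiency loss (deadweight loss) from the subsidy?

Deadweight loss = 1116

Pre-subsidy: 719.5 - 4.5P = -461.6 + 4.8P gives P* = 127, Q* = 148.
With the subsidy, sellers receive Ps = Pb + 31 for each unit, where Pb is the price buyers pay.
Supply in terms of Pb becomes Qs = -461.6 + 4.8(Pb + 31) = -312.8 + 4.8Pb. Setting this equal to demand: 719.5 - 4.5Pb = -312.8 + 4.8Pb, so Pb = 111.
Sellers receive Ps = 111 + 31 = 142; Q' = 719.5 − 4.5·111 = 220.
The subsidy expands output by 220 − 148 = 72 past the efficient level; on those units the gap between marginal cost and willingness to pay runs from 0 up to 31.
DWL = ½ × 31 × 72 = 1116.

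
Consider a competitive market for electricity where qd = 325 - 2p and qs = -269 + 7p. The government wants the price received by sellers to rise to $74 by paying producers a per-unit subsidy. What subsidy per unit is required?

At a seller price of 74, quantity supplied is -269 + 7·74 = 249.
Buyers absorb 249 only when they pay pb with 325 − 2·pb = 249, i.e. pb = 38.
s = ps − pb = 74 − 38 = 36.

Required subsidy s = $36 per unit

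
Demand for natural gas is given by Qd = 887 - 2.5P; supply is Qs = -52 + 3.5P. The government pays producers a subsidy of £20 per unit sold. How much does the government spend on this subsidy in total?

Pre-subsidy: 887 - 2.5P = -52 + 3.5P gives P* = 156.5, Q* = 495.75.
With the subsidy, sellers receive Ps = Pb + 20 for each unit, where Pb is the price buyers pay.
Supply in terms of Pb becomes Qs = -52 + 3.5(Pb + 20) = 18 + 3.5Pb. Setting this equal to demand: 887 - 2.5Pb = 18 + 3.5Pb, so Pb = 869/6.
Sellers receive Ps = 869/6 + 20 = 989/6; Q' = 887 − 2.5·(869/6) = 6299/12.
Government outlay = subsidy × quantity = 20 × 6299/12 = 31495/3.

Government cost = 31495/3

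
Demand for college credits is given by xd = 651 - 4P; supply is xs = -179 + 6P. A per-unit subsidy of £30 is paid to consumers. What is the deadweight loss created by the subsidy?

Deadweight loss = £1080

Pre-subsidy: 651 - 4P = -179 + 6P gives P* = 83, x* = 319.
With the rebate, buyers effectively pay Pb = Ps − 30, where Ps is the price sellers receive.
Demand in terms of Ps becomes xd = 651 − 4(Ps − 30) = 771 - 4Ps. Setting this equal to supply: 771 - 4Ps = -179 + 6Ps, so Ps = 95.
Buyers pay Pb = 95 − 30 = 65; x' = -179 + 6·95 = 391.
The subsidy expands output by 391 − 319 = 72 past the efficient level; on those units the gap between marginal cost and willingness to pay runs from 0 up to 30.
DWL = ½ × 30 × 72 = 1080.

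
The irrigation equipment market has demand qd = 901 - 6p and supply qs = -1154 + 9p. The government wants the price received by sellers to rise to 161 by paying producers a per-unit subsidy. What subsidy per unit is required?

At a seller price of 161, quantity supplied is -1154 + 9·161 = 295.
Buyers absorb 295 only when they pay pb with 901 − 6·pb = 295, i.e. pb = 101.
s = ps − pb = 161 − 101 = 60.

Required subsidy s = 60 per unit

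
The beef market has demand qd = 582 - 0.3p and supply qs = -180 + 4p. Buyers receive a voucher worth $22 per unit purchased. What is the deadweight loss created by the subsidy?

Deadweight loss = 2904/43

Pre-subsidy: 582 - 0.3p = -180 + 4p gives p* = 7620/43, q* = 22740/43.
With the rebate, buyers effectively pay pb = ps − 22, where ps is the price sellers receive.
Demand in terms of ps becomes qd = 582 − 0.3(ps − 22) = 588.6 - 0.3ps. Setting this equal to supply: 588.6 - 0.3ps = -180 + 4ps, so ps = 7686/43.
Buyers pay pb = 7686/43 − 22 = 6740/43; q' = -180 + 4·(7686/43) = 23004/43.
The subsidy expands output by 23004/43 − 22740/43 = 264/43 past the efficient level; on those units the gap between marginal cost and willingness to pay runs from 0 up to 22.
DWL = ½ × 22 × 264/43 = 2904/43.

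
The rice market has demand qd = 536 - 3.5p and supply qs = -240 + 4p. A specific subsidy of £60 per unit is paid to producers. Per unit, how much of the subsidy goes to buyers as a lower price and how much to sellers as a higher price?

Buyers gain £32 per unit; sellers gain £28 per unit

Pre-subsidy: 536 - 3.5p = -240 + 4p gives p* = 1552/15, q* = 2608/15.
With the subsidy, sellers receive ps = pb + 60 for each unit, where pb is the price buyers pay.
Supply in terms of pb becomes qs = -240 + 4(pb + 60) = 0 + 4pb. Setting this equal to demand: 536 - 3.5pb = 0 + 4pb, so pb = 1072/15.
Sellers receive ps = 1072/15 + 60 = 1972/15; q' = 536 − 3.5·(1072/15) = 4288/15.
Buyers' price falls by p* − pb = 1552/15 − 1072/15 = 32; sellers' price rises by ps − p* = 1972/15 − 1552/15 = 28.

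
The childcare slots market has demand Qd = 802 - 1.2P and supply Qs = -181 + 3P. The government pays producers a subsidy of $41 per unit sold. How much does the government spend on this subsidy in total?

Government cost = 159654/7

Pre-subsidy: 802 - 1.2P = -181 + 3P gives P* = 4915/21, Q* = 3648/7.
With the subsidy, sellers receive Ps = Pb + 41 for each unit, where Pb is the price buyers pay.
Supply in terms of Pb becomes Qs = -181 + 3(Pb + 41) = -58 + 3Pb. Setting this equal to demand: 802 - 1.2Pb = -58 + 3Pb, so Pb = 4300/21.
Sellers receive Ps = 4300/21 + 41 = 5161/21; Q' = 802 − 1.2·(4300/21) = 3894/7.
Government outlay = subsidy × quantity = 41 × 3894/7 = 159654/7.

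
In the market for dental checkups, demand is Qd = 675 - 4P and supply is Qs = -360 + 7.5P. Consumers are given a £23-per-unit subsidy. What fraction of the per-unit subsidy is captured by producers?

Pre-subsidy: 675 - 4P = -360 + 7.5P gives P* = 90, Q* = 315.
With the rebate, buyers effectively pay Pb = Ps − 23, where Ps is the price sellers receive.
Demand in terms of Ps becomes Qd = 675 − 4(Ps − 23) = 767 - 4Ps. Setting this equal to supply: 767 - 4Ps = -360 + 7.5Ps, so Ps = 98.
Buyers pay Pb = 98 − 23 = 75; Q' = -360 + 7.5·98 = 375.
Buyers' price falls by P* − Pb = 90 − 75 = 15; sellers' price rises by Ps − P* = 98 − 90 = 8.
So producers capture 8/23 = 8/23 of each unit of subsidy.

Producer share = 8/23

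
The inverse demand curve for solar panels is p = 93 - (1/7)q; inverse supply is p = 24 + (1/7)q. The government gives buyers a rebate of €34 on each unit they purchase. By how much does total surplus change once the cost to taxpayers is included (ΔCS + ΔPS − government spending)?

Pre-subsidy: 93 - (1/7)q = 24 + (1/7)q gives q* = 241.5 and p* = 58.5.
With the rebate, buyers effectively pay pb = ps − 34, where ps is the price sellers receive.
On the curves, pb = 93 - (1/7)q and ps = 24 + (1/7)q; the wedge ps − pb = 34 gives 24 + (1/7)q − (93 - (1/7)q) = 34, so q' = 360.5.
Then pb = 93 − (1/7)·360.5 = 41.5 and ps = 24 + (1/7)·360.5 = 75.5.
ΔCS = ½(241.5 + 360.5)(58.5 − 41.5) = 5117; ΔPS = ½(241.5 + 360.5)(75.5 − 58.5) = 5117.
Government spending = 34 × 360.5 = 12257.
Net change = 5117 + 5117 − 12257 = -2023. The loss equals the DWL triangle ½·34·119.

Net change in total surplus = -€2023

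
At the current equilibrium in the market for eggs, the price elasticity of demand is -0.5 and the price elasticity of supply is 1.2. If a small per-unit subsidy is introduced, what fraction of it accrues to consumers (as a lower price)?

For a small subsidy around the equilibrium, the benefit split depends on the relative slopes, which at a point are proportional to the elasticities.
Buyer share = εs/(εs + |εd|) = 1.2/(1.2 + 0.5) = 12/17; seller share = |εd|/(εs + |εd|) = 5/17.

Consumer share = 12/17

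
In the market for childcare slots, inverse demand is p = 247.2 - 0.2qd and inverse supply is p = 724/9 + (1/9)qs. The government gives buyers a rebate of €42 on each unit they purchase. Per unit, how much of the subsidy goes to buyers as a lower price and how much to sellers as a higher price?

Buyers gain €27 per unit; sellers gain €15 per unit

Pre-subsidy: 247.2 - 0.2q = 724/9 + (1/9)q gives q* = 536 and p* = 140.
With the rebate, buyers effectively pay pb = ps − 42, where ps is the price sellers receive.
On the curves, pb = 247.2 - 0.2q and ps = 724/9 + (1/9)q; the wedge ps − pb = 42 gives 724/9 + (1/9)q − (247.2 - 0.2q) = 42, so q' = 671.
Then pb = 247.2 − 0.2·671 = 113 and ps = 724/9 + (1/9)·671 = 155.
Buyers' price falls by p* − pb = 140 − 113 = 27; sellers' price rises by ps − p* = 155 − 140 = 15.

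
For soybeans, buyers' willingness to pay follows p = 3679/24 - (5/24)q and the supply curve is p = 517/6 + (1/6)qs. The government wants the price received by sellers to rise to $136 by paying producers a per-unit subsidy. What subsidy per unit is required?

Required subsidy s = $45 per unit

At a seller price of 136, quantity supplied is -517 + 6·136 = 299.
Buyers absorb 299 only when they pay pb = 3679/24 − (5/24)·299 = 91.
s = ps − pb = 136 − 91 = 45.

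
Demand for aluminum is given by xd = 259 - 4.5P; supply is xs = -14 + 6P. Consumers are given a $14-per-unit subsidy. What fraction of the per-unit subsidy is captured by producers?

Producer share = 3/7

Pre-subsidy: 259 - 4.5P = -14 + 6P gives P* = 26, x* = 142.
With the rebate, buyers effectively pay Pb = Ps − 14, where Ps is the price sellers receive.
Demand in terms of Ps becomes xd = 259 − 4.5(Ps − 14) = 322 - 4.5Ps. Setting this equal to supply: 322 - 4.5Ps = -14 + 6Ps, so Ps = 32.
Buyers pay Pb = 32 − 14 = 18; x' = -14 + 6·32 = 178.
Buyers' price falls by P* − Pb = 26 − 18 = 8; sellers' price rises by Ps − P* = 32 − 26 = 6.
So producers capture 6/14 = 3/7 of each unit of subsidy.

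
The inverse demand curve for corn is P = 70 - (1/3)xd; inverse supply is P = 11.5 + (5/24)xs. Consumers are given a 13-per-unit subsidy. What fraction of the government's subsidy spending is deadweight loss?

Pre-subsidy: 70 - (1/3)x = 11.5 + (5/24)x gives x* = 108 and P* = 34.
With the rebate, buyers effectively pay Pb = Ps − 13, where Ps is the price sellers receive.
On the curves, Pb = 70 - (1/3)x and Ps = 11.5 + (5/24)x; the wedge Ps − Pb = 13 gives 11.5 + (5/24)x − (70 - (1/3)x) = 13, so x' = 132.
Then Pb = 70 − (1/3)·132 = 26 and Ps = 11.5 + (5/24)·132 = 39.
ΔCS = ½(108 + 132)(34 − 26) = 960; ΔPS = ½(108 + 132)(39 − 34) = 600.
Government spending = 13 × 132 = 1716.
DWL = ½ × 13 × (132 − 108) = 156; fraction = 156 / 1716 = 1/11.

DWL / government spending = 1/11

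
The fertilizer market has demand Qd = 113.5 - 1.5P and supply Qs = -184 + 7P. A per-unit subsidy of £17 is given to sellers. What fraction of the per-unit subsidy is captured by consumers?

Consumer share = 14/17

Pre-subsidy: 113.5 - 1.5P = -184 + 7P gives P* = 35, Q* = 61.
With the subsidy, sellers receive Ps = Pb + 17 for each unit, where Pb is the price buyers pay.
Supply in terms of Pb becomes Qs = -184 + 7(Pb + 17) = -65 + 7Pb. Setting this equal to demand: 113.5 - 1.5Pb = -65 + 7Pb, so Pb = 21.
Sellers receive Ps = 21 + 17 = 38; Q' = 113.5 − 1.5·21 = 82.
Buyers' price falls by P* − Pb = 35 − 21 = 14; sellers' price rises by Ps − P* = 38 − 35 = 3.
So consumers capture 14/17 = 14/17 of each unit of subsidy.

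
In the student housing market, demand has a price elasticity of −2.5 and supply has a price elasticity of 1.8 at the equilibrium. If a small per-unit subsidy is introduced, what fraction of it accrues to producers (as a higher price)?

For a small subsidy around the equilibrium, the benefit split depends on the relative slopes, which at a point are proportional to the elasticities.
Buyer share = εs/(εs + |εd|) = 1.8/(1.8 + 2.5) = 18/43; seller share = |εd|/(εs + |εd|) = 25/43.
So producers capture 25/43 of the subsidy.

Producer share = 25/43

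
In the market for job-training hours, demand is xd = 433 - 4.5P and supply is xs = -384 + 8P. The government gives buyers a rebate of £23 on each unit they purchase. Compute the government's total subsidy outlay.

Government cost = £4717.76

Pre-subsidy: 433 - 4.5P = -384 + 8P gives P* = 65.36, x* = 138.88.
With the rebate, buyers effectively pay Pb = Ps − 23, where Ps is the price sellers receive.
Demand in terms of Ps becomes xd = 433 − 4.5(Ps − 23) = 536.5 - 4.5Ps. Setting this equal to supply: 536.5 - 4.5Ps = -384 + 8Ps, so Ps = 73.64.
Buyers pay Pb = 73.64 − 23 = 50.64; x' = -384 + 8·73.64 = 205.12.
Government outlay = subsidy × quantity = 23 × 205.12 = 4717.76.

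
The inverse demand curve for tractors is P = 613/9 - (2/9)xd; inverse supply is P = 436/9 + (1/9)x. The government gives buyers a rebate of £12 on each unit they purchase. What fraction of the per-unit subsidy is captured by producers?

Pre-subsidy: 613/9 - (2/9)x = 436/9 + (1/9)x gives x* = 59 and P* = 55.
With the rebate, buyers effectively pay Pb = Ps − 12, where Ps is the price sellers receive.
On the curves, Pb = 613/9 - (2/9)x and Ps = 436/9 + (1/9)x; the wedge Ps − Pb = 12 gives 436/9 + (1/9)x − (613/9 - (2/9)x) = 12, so x' = 95.
Then Pb = 613/9 − (2/9)·95 = 47 and Ps = 436/9 + (1/9)·95 = 59.
Buyers' price falls by P* − Pb = 55 − 47 = 8; sellers' price rises by Ps − P* = 59 − 55 = 4.
So producers capture 4/12 = 1/3 of each unit of subsidy.

Producer share = 1/3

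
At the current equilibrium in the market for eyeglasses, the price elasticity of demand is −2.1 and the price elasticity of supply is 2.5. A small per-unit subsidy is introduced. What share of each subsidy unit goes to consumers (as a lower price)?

Consumer share = 25/46

For a small subsidy around the equilibrium, the benefit split depends on the relative slopes, which at a point are proportional to the elasticities.
Buyer share = εs/(εs + |εd|) = 2.5/(2.5 + 2.1) = 25/46; seller share = |εd|/(εs + |εd|) = 21/46.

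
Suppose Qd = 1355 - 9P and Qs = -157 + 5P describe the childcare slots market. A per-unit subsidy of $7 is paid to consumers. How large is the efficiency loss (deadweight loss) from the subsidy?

Pre-subsidy: 1355 - 9P = -157 + 5P gives P* = 108, Q* = 383.
With the rebate, buyers effectively pay Pb = Ps − 7, where Ps is the price sellers receive.
Demand in terms of Ps becomes Qd = 1355 − 9(Ps − 7) = 1418 - 9Ps. Setting this equal to supply: 1418 - 9Ps = -157 + 5Ps, so Ps = 112.5.
Buyers pay Pb = 112.5 − 7 = 105.5; Q' = -157 + 5·112.5 = 405.5.
The subsidy expands output by 405.5 − 383 = 22.5 past the efficient level; on those units the gap between marginal cost and willingness to pay runs from 0 up to 7.
DWL = ½ × 7 × 22.5 = 78.75.

Deadweight loss = $78.75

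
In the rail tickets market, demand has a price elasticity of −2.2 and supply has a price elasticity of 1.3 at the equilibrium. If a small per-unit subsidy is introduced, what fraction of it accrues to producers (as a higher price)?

For a small subsidy around the equilibrium, the benefit split depends on the relative slopes, which at a point are proportional to the elasticities.
Buyer share = εs/(εs + |εd|) = 1.3/(1.3 + 2.2) = 13/35; seller share = |εd|/(εs + |εd|) = 22/35.
So producers capture 22/35 of the subsidy.

Producer share = 22/35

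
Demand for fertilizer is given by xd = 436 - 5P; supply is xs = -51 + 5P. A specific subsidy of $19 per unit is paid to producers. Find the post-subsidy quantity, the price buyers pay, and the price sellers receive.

Pre-subsidy: 436 - 5P = -51 + 5P gives P* = 48.7, x* = 192.5.
With the subsidy, sellers receive Ps = Pb + 19 for each unit, where Pb is the price buyers pay.
Supply in terms of Pb becomes xs = -51 + 5(Pb + 19) = 44 + 5Pb. Setting this equal to demand: 436 - 5Pb = 44 + 5Pb, so Pb = 39.2.
Sellers receive Ps = 39.2 + 19 = 58.2; x' = 436 − 5·39.2 = 240.

x' = 240; buyers pay $39.2; sellers receive $58.2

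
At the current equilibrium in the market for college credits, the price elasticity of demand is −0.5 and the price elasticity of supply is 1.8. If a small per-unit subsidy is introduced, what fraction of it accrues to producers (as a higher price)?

For a small subsidy around the equilibrium, the benefit split depends on the relative slopes, which at a point are proportional to the elasticities.
Buyer share = εs/(εs + |εd|) = 1.8/(1.8 + 0.5) = 18/23; seller share = |εd|/(εs + |εd|) = 5/23.
So producers capture 5/23 of the subsidy.

Producer share = 5/23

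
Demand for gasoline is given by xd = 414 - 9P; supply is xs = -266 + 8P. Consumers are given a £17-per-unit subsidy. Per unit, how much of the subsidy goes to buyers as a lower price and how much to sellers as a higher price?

Pre-subsidy: 414 - 9P = -266 + 8P gives P* = 40, x* = 54.
With the rebate, buyers effectively pay Pb = Ps − 17, where Ps is the price sellers receive.
Demand in terms of Ps becomes xd = 414 − 9(Ps − 17) = 567 - 9Ps. Setting this equal to supply: 567 - 9Ps = -266 + 8Ps, so Ps = 49.
Buyers pay Pb = 49 − 17 = 32; x' = -266 + 8·49 = 126.
Buyers' price falls by P* − Pb = 40 − 32 = 8; sellers' price rises by Ps − P* = 49 − 40 = 9.

Buyers gain £8 per unit; sellers gain £9 per unit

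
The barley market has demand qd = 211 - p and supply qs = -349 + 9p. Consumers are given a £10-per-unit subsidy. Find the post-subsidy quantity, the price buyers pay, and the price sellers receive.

q' = 164; buyers pay £47; sellers receive £57

Pre-subsidy: 211 - p = -349 + 9p gives p* = 56, q* = 155.
With the rebate, buyers effectively pay pb = ps − 10, where ps is the price sellers receive.
Demand in terms of ps becomes qd = 211 − 1(ps − 10) = 221 - ps. Setting this equal to supply: 221 - ps = -349 + 9ps, so ps = 57.
Buyers pay pb = 57 − 10 = 47; q' = -349 + 9·57 = 164.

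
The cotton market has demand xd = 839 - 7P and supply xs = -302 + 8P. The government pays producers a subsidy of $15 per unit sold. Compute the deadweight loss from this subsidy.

Deadweight loss = $420

Pre-subsidy: 839 - 7P = -302 + 8P gives P* = 1141/15, x* = 4598/15.
With the subsidy, sellers receive Ps = Pb + 15 for each unit, where Pb is the price buyers pay.
Supply in terms of Pb becomes xs = -302 + 8(Pb + 15) = -182 + 8Pb. Setting this equal to demand: 839 - 7Pb = -182 + 8Pb, so Pb = 1021/15.
Sellers receive Ps = 1021/15 + 15 = 1246/15; x' = 839 − 7·(1021/15) = 5438/15.
The subsidy expands output by 5438/15 − 4598/15 = 56 past the efficient level; on those units the gap between marginal cost and willingness to pay runs from 0 up to 15.
DWL = ½ × 15 × 56 = 420.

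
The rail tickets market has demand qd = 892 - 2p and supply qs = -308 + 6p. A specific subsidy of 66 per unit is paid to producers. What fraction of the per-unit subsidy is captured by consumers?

Pre-subsidy: 892 - 2p = -308 + 6p gives p* = 150, q* = 592.
With the subsidy, sellers receive ps = pb + 66 for each unit, where pb is the price buyers pay.
Supply in terms of pb becomes qs = -308 + 6(pb + 66) = 88 + 6pb. Setting this equal to demand: 892 - 2pb = 88 + 6pb, so pb = 100.5.
Sellers receive ps = 100.5 + 66 = 166.5; q' = 892 − 2·100.5 = 691.
Buyers' price falls by p* − pb = 150 − 100.5 = 49.5; sellers' price rises by ps − p* = 166.5 − 150 = 16.5.
So consumers capture 49.5/66 = 0.75 of each unit of subsidy.

Consumer share = 0.75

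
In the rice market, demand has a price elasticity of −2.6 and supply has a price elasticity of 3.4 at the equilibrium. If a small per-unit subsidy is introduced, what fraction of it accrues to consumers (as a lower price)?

For a small subsidy around the equilibrium, the benefit split depends on the relative slopes, which at a point are proportional to the elasticities.
Buyer share = εs/(εs + |εd|) = 3.4/(3.4 + 2.6) = 17/30; seller share = |εd|/(εs + |εd|) = 13/30.

Consumer share = 17/30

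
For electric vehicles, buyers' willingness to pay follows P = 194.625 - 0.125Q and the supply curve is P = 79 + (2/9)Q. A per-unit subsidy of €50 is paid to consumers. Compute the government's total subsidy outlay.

Pre-subsidy: 194.625 - 0.125Q = 79 + (2/9)Q gives Q* = 333 and P* = 153.
With the rebate, buyers effectively pay Pb = Ps − 50, where Ps is the price sellers receive.
On the curves, Pb = 194.625 - 0.125Q and Ps = 79 + (2/9)Q; the wedge Ps − Pb = 50 gives 79 + (2/9)Q − (194.625 - 0.125Q) = 50, so Q' = 477.
Then Pb = 194.625 − 0.125·477 = 135 and Ps = 79 + (2/9)·477 = 185.
Government outlay = subsidy × quantity = 50 × 477 = 23850.

Government cost = €23850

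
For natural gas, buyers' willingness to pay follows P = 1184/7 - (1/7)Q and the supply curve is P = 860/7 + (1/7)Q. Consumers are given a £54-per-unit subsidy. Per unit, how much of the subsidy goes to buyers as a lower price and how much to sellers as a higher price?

Buyers gain £27 per unit; sellers gain £27 per unit

Pre-subsidy: 1184/7 - (1/7)Q = 860/7 + (1/7)Q gives Q* = 162 and P* = 146.
With the rebate, buyers effectively pay Pb = Ps − 54, where Ps is the price sellers receive.
On the curves, Pb = 1184/7 - (1/7)Q and Ps = 860/7 + (1/7)Q; the wedge Ps − Pb = 54 gives 860/7 + (1/7)Q − (1184/7 - (1/7)Q) = 54, so Q' = 351.
Then Pb = 1184/7 − (1/7)·351 = 119 and Ps = 860/7 + (1/7)·351 = 173.
Buyers' price falls by P* − Pb = 146 − 119 = 27; sellers' price rises by Ps − P* = 173 − 146 = 27.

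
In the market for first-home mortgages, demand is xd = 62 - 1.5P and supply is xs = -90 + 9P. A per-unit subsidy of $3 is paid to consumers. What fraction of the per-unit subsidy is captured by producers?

Pre-subsidy: 62 - 1.5P = -90 + 9P gives P* = 304/21, x* = 282/7.
With the rebate, buyers effectively pay Pb = Ps − 3, where Ps is the price sellers receive.
Demand in terms of Ps becomes xd = 62 − 1.5(Ps − 3) = 66.5 - 1.5Ps. Setting this equal to supply: 66.5 - 1.5Ps = -90 + 9Ps, so Ps = 313/21.
Buyers pay Pb = 313/21 − 3 = 250/21; x' = -90 + 9·(313/21) = 309/7.
Buyers' price falls by P* − Pb = 304/21 − 250/21 = 18/7; sellers' price rises by Ps − P* = 313/21 − 304/21 = 3/7.
So producers capture (3/7)/3 = 1/7 of each unit of subsidy.

Producer share = 1/7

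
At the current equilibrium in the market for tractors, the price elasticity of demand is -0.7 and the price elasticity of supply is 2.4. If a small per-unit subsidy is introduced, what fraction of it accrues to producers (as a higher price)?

Producer share = 7/31

For a small subsidy around the equilibrium, the benefit split depends on the relative slopes, which at a point are proportional to the elasticities.
Buyer share = εs/(εs + |εd|) = 2.4/(2.4 + 0.7) = 24/31; seller share = |εd|/(εs + |εd|) = 7/31.
So producers capture 7/31 of the subsidy.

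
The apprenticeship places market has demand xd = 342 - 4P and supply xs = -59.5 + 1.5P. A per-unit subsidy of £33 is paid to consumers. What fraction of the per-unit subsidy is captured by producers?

Producer share = 8/11

Pre-subsidy: 342 - 4P = -59.5 + 1.5P gives P* = 73, x* = 50.
With the rebate, buyers effectively pay Pb = Ps − 33, where Ps is the price sellers receive.
Demand in terms of Ps becomes xd = 342 − 4(Ps − 33) = 474 - 4Ps. Setting this equal to supply: 474 - 4Ps = -59.5 + 1.5Ps, so Ps = 97.
Buyers pay Pb = 97 − 33 = 64; x' = -59.5 + 1.5·97 = 86.
Buyers' price falls by P* − Pb = 73 − 64 = 9; sellers' price rises by Ps − P* = 97 − 73 = 24.
So producers capture 24/33 = 8/11 of each unit of subsidy.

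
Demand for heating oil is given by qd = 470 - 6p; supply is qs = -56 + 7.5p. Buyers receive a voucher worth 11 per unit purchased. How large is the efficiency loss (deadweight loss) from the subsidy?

Pre-subsidy: 470 - 6p = -56 + 7.5p gives p* = 1052/27, q* = 2126/9.
With the rebate, buyers effectively pay pb = ps − 11, where ps is the price sellers receive.
Demand in terms of ps becomes qd = 470 − 6(ps − 11) = 536 - 6ps. Setting this equal to supply: 536 - 6ps = -56 + 7.5ps, so ps = 1184/27.
Buyers pay pb = 1184/27 − 11 = 887/27; q' = -56 + 7.5·(1184/27) = 2456/9.
The subsidy expands output by 2456/9 − 2126/9 = 110/3 past the efficient level; on those units the gap between marginal cost and willingness to pay runs from 0 up to 11.
DWL = ½ × 11 × 110/3 = 605/3.

Deadweight loss = 605/3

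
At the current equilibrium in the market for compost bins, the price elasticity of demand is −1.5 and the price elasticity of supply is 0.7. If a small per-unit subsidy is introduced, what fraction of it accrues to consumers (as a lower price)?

For a small subsidy around the equilibrium, the benefit split depends on the relative slopes, which at a point are proportional to the elasticities.
Buyer share = εs/(εs + |εd|) = 0.7/(0.7 + 1.5) = 7/22; seller share = |εd|/(εs + |εd|) = 15/22.

Consumer share = 7/22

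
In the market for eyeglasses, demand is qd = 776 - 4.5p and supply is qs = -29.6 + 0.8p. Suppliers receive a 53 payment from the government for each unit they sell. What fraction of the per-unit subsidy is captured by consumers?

Consumer share = 8/53

Pre-subsidy: 776 - 4.5p = -29.6 + 0.8p gives p* = 152, q* = 92.
With the subsidy, sellers receive ps = pb + 53 for each unit, where pb is the price buyers pay.
Supply in terms of pb becomes qs = -29.6 + 0.8(pb + 53) = 12.8 + 0.8pb. Setting this equal to demand: 776 - 4.5pb = 12.8 + 0.8pb, so pb = 144.
Sellers receive ps = 144 + 53 = 197; q' = 776 − 4.5·144 = 128.
Buyers' price falls by p* − pb = 152 − 144 = 8; sellers' price rises by ps − p* = 197 − 152 = 45.
So consumers capture 8/53 = 8/53 of each unit of subsidy.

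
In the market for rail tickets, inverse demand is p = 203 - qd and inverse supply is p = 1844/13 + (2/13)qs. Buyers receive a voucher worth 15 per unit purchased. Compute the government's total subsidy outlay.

Government cost = 990

Pre-subsidy: 203 - q = 1844/13 + (2/13)q gives q* = 53 and p* = 150.
With the rebate, buyers effectively pay pb = ps − 15, where ps is the price sellers receive.
On the curves, pb = 203 - q and ps = 1844/13 + (2/13)q; the wedge ps − pb = 15 gives 1844/13 + (2/13)q − (203 - q) = 15, so q' = 66.
Then pb = 203 − 1·66 = 137 and ps = 1844/13 + (2/13)·66 = 152.
Government outlay = subsidy × quantity = 15 × 66 = 990.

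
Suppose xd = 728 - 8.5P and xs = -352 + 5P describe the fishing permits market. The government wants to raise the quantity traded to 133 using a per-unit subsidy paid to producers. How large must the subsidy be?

At x = 133, invert demand for the buyer price: Pb = (728 − 133)/8.5 = 70; invert supply for the seller price: Ps = (133 − (-352))/5 = 97.
The subsidy must fill the gap: s = Ps − Pb = 97 − 70 = 27.

Required subsidy s = 27 per unit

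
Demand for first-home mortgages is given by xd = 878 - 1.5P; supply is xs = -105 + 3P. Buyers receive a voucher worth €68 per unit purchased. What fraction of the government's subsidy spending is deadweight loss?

Pre-subsidy: 878 - 1.5P = -105 + 3P gives P* = 1966/9, x* = 1651/3.
With the rebate, buyers effectively pay Pb = Ps − 68, where Ps is the price sellers receive.
Demand in terms of Ps becomes xd = 878 − 1.5(Ps − 68) = 980 - 1.5Ps. Setting this equal to supply: 980 - 1.5Ps = -105 + 3Ps, so Ps = 2170/9.
Buyers pay Pb = 2170/9 − 68 = 1558/9; x' = -105 + 3·(2170/9) = 1855/3.
ΔCS = ½(1651/3 + 1855/3)(1966/9 − 1558/9) = 238408/9; ΔPS = ½(1651/3 + 1855/3)(2170/9 − 1966/9) = 119204/9.
Government spending = 68 × 1855/3 = 126140/3.
DWL = ½ × 68 × (1855/3 − 1651/3) = 2312; fraction = 2312 / (126140/3) = 102/1855.

DWL / government spending = 102/1855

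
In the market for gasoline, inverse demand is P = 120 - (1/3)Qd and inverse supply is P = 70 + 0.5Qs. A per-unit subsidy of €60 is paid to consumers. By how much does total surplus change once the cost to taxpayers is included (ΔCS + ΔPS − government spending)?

Net change in total surplus = -€2160

Pre-subsidy: 120 - (1/3)Q = 70 + 0.5Q gives Q* = 60 and P* = 100.
With the rebate, buyers effectively pay Pb = Ps − 60, where Ps is the price sellers receive.
On the curves, Pb = 120 - (1/3)Q and Ps = 70 + 0.5Q; the wedge Ps − Pb = 60 gives 70 + 0.5Q − (120 - (1/3)Q) = 60, so Q' = 132.
Then Pb = 120 − (1/3)·132 = 76 and Ps = 70 + 0.5·132 = 136.
ΔCS = ½(60 + 132)(100 − 76) = 2304; ΔPS = ½(60 + 132)(136 − 100) = 3456.
Government spending = 60 × 132 = 7920.
Net change = 2304 + 3456 − 7920 = -2160. The loss equals the DWL triangle ½·60·72.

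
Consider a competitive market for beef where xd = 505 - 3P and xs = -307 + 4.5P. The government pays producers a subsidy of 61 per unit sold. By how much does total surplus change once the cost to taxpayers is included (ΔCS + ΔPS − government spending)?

Pre-subsidy: 505 - 3P = -307 + 4.5P gives P* = 1624/15, x* = 180.2.
With the subsidy, sellers receive Ps = Pb + 61 for each unit, where Pb is the price buyers pay.
Supply in terms of Pb becomes xs = -307 + 4.5(Pb + 61) = -32.5 + 4.5Pb. Setting this equal to demand: 505 - 3Pb = -32.5 + 4.5Pb, so Pb = 215/3.
Sellers receive Ps = 215/3 + 61 = 398/3; x' = 505 − 3·(215/3) = 290.
ΔCS = ½(180.2 + 290)(1624/15 − 215/3) = 8604.66; ΔPS = ½(180.2 + 290)(398/3 − 1624/15) = 5736.44.
Government spending = 61 × 290 = 17690.
Net change = 8604.66 + 5736.44 − 17690 = -3348.9. The loss equals the DWL triangle ½·61·109.8.

Net change in total surplus = -3348.9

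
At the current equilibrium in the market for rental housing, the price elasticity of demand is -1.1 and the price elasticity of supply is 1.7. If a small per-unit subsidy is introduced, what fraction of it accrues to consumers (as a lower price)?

For a small subsidy around the equilibrium, the benefit split depends on the relative slopes, which at a point are proportional to the elasticities.
Buyer share = εs/(εs + |εd|) = 1.7/(1.7 + 1.1) = 17/28; seller share = |εd|/(εs + |εd|) = 11/28.

Consumer share = 17/28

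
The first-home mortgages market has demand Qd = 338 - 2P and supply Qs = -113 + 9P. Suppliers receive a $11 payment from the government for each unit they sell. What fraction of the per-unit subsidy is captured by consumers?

Consumer share = 9/11

Pre-subsidy: 338 - 2P = -113 + 9P gives P* = 41, Q* = 256.
With the subsidy, sellers receive Ps = Pb + 11 for each unit, where Pb is the price buyers pay.
Supply in terms of Pb becomes Qs = -113 + 9(Pb + 11) = -14 + 9Pb. Setting this equal to demand: 338 - 2Pb = -14 + 9Pb, so Pb = 32.
Sellers receive Ps = 32 + 11 = 43; Q' = 338 − 2·32 = 274.
Buyers' price falls by P* − Pb = 41 − 32 = 9; sellers' price rises by Ps − P* = 43 − 41 = 2.
So consumers capture 9/11 = 9/11 of each unit of subsidy.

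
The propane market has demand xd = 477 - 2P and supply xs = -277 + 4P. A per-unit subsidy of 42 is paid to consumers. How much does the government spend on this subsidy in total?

Pre-subsidy: 477 - 2P = -277 + 4P gives P* = 377/3, x* = 677/3.
With the rebate, buyers effectively pay Pb = Ps − 42, where Ps is the price sellers receive.
Demand in terms of Ps becomes xd = 477 − 2(Ps − 42) = 561 - 2Ps. Setting this equal to supply: 561 - 2Ps = -277 + 4Ps, so Ps = 419/3.
Buyers pay Pb = 419/3 − 42 = 293/3; x' = -277 + 4·(419/3) = 845/3.
Government outlay = subsidy × quantity = 42 × 845/3 = 11830.

Government cost = 11830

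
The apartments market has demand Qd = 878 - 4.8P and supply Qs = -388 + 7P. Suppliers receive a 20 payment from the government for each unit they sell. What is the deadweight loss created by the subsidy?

Pre-subsidy: 878 - 4.8P = -388 + 7P gives P* = 6330/59, Q* = 21418/59.
With the subsidy, sellers receive Ps = Pb + 20 for each unit, where Pb is the price buyers pay.
Supply in terms of Pb becomes Qs = -388 + 7(Pb + 20) = -248 + 7Pb. Setting this equal to demand: 878 - 4.8Pb = -248 + 7Pb, so Pb = 5630/59.
Sellers receive Ps = 5630/59 + 20 = 6810/59; Q' = 878 − 4.8·(5630/59) = 24778/59.
The subsidy expands output by 24778/59 − 21418/59 = 3360/59 past the efficient level; on those units the gap between marginal cost and willingness to pay runs from 0 up to 20.
DWL = ½ × 20 × 3360/59 = 33600/59.

Deadweight loss = 33600/59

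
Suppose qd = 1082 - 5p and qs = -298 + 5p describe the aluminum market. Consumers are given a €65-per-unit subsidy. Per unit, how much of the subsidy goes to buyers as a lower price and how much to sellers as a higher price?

Pre-subsidy: 1082 - 5p = -298 + 5p gives p* = 138, q* = 392.
With the rebate, buyers effectively pay pb = ps − 65, where ps is the price sellers receive.
Demand in terms of ps becomes qd = 1082 − 5(ps − 65) = 1407 - 5ps. Setting this equal to supply: 1407 - 5ps = -298 + 5ps, so ps = 170.5.
Buyers pay pb = 170.5 − 65 = 105.5; q' = -298 + 5·170.5 = 554.5.
Buyers' price falls by p* − pb = 138 − 105.5 = 32.5; sellers' price rises by ps − p* = 170.5 − 138 = 32.5.

Buyers gain €32.5 per unit; sellers gain €32.5 per unit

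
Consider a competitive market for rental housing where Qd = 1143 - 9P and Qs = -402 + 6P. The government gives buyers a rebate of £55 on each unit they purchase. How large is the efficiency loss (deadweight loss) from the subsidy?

Pre-subsidy: 1143 - 9P = -402 + 6P gives P* = 103, Q* = 216.
With the rebate, buyers effectively pay Pb = Ps − 55, where Ps is the price sellers receive.
Demand in terms of Ps becomes Qd = 1143 − 9(Ps − 55) = 1638 - 9Ps. Setting this equal to supply: 1638 - 9Ps = -402 + 6Ps, so Ps = 136.
Buyers pay Pb = 136 − 55 = 81; Q' = -402 + 6·136 = 414.
The subsidy expands output by 414 − 216 = 198 past the efficient level; on those units the gap between marginal cost and willingness to pay runs from 0 up to 55.
DWL = ½ × 55 × 198 = 5445.

Deadweight loss = £5445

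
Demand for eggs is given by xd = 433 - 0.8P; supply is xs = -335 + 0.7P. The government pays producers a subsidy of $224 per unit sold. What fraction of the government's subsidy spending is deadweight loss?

DWL / government spending = 3136/8027

Pre-subsidy: 433 - 0.8P = -335 + 0.7P gives P* = 512, x* = 23.4.
With the subsidy, sellers receive Ps = Pb + 224 for each unit, where Pb is the price buyers pay.
Supply in terms of Pb becomes xs = -335 + 0.7(Pb + 224) = -178.2 + 0.7Pb. Setting this equal to demand: 433 - 0.8Pb = -178.2 + 0.7Pb, so Pb = 6112/15.
Sellers receive Ps = 6112/15 + 224 = 9472/15; x' = 433 − 0.8·(6112/15) = 8027/75.
ΔCS = ½(23.4 + 8027/75)(512 − 6112/15) = 7669088/1125; ΔPS = ½(23.4 + 8027/75)(9472/15 − 512) = 8764672/1125.
Government spending = 224 × 8027/75 = 1798048/75.
DWL = ½ × 224 × (8027/75 − 23.4) = 702464/75; fraction = (702464/75) / (1798048/75) = 3136/8027.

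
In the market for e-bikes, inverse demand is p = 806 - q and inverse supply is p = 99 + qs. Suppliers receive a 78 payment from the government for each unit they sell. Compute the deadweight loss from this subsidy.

Deadweight loss = 1521

Pre-subsidy: 806 - q = 99 + q gives q* = 353.5 and p* = 452.5.
With the subsidy, sellers receive ps = pb + 78 for each unit, where pb is the price buyers pay.
On the curves, pb = 806 - q and ps = 99 + q; the wedge ps − pb = 78 gives 99 + q − (806 - q) = 78, so q' = 392.5.
Then pb = 806 − 1·392.5 = 413.5 and ps = 99 + 1·392.5 = 491.5.
The subsidy expands output by 392.5 − 353.5 = 39 past the efficient level; on those units the gap between marginal cost and willingness to pay runs from 0 up to 78.
DWL = ½ × 78 × 39 = 1521.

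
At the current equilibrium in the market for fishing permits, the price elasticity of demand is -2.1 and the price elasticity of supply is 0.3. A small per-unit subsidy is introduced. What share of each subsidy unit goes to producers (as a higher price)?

Producer share = 0.875

For a small subsidy around the equilibrium, the benefit split depends on the relative slopes, which at a point are proportional to the elasticities.
Buyer share = εs/(εs + |εd|) = 0.3/(0.3 + 2.1) = 0.125; seller share = |εd|/(εs + |εd|) = 0.875.
So producers capture 0.875 of the subsidy.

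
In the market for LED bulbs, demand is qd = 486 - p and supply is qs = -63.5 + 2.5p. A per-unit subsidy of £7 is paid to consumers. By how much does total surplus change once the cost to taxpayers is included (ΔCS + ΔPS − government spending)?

Pre-subsidy: 486 - p = -63.5 + 2.5p gives p* = 157, q* = 329.
With the rebate, buyers effectively pay pb = ps − 7, where ps is the price sellers receive.
Demand in terms of ps becomes qd = 486 − 1(ps − 7) = 493 - ps. Setting this equal to supply: 493 - ps = -63.5 + 2.5ps, so ps = 159.
Buyers pay pb = 159 − 7 = 152; q' = -63.5 + 2.5·159 = 334.
ΔCS = ½(329 + 334)(157 − 152) = 1657.5; ΔPS = ½(329 + 334)(159 − 157) = 663.
Government spending = 7 × 334 = 2338.
Net change = 1657.5 + 663 − 2338 = -17.5. The loss equals the DWL triangle ½·7·5.

Net change in total surplus = -£17.5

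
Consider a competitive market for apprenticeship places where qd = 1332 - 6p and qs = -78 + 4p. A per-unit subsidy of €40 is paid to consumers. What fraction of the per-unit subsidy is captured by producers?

Producer share = 0.6

Pre-subsidy: 1332 - 6p = -78 + 4p gives p* = 141, q* = 486.
With the rebate, buyers effectively pay pb = ps − 40, where ps is the price sellers receive.
Demand in terms of ps becomes qd = 1332 − 6(ps − 40) = 1572 - 6ps. Setting this equal to supply: 1572 - 6ps = -78 + 4ps, so ps = 165.
Buyers pay pb = 165 − 40 = 125; q' = -78 + 4·165 = 582.
Buyers' price falls by p* − pb = 141 − 125 = 16; sellers' price rises by ps − p* = 165 − 141 = 24.
So producers capture 24/40 = 0.6 of each unit of subsidy.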